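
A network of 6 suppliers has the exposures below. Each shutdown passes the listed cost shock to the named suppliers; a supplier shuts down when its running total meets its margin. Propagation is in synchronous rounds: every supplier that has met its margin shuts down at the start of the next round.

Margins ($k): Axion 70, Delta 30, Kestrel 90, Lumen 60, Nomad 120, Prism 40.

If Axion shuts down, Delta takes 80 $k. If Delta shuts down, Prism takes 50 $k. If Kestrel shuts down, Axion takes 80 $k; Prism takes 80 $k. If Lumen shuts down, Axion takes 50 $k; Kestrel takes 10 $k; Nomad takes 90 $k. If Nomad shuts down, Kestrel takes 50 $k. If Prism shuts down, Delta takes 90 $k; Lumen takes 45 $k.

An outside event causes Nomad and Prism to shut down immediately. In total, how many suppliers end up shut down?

3

Round 1 — Nomad, Prism shut down (initial).
  Delta: +90 → 90 ≥ 30
  Kestrel: +50 → 50 < 90
  Lumen: +45 → 45 < 60
Round 2 — Delta shuts down.
No further shutdowns.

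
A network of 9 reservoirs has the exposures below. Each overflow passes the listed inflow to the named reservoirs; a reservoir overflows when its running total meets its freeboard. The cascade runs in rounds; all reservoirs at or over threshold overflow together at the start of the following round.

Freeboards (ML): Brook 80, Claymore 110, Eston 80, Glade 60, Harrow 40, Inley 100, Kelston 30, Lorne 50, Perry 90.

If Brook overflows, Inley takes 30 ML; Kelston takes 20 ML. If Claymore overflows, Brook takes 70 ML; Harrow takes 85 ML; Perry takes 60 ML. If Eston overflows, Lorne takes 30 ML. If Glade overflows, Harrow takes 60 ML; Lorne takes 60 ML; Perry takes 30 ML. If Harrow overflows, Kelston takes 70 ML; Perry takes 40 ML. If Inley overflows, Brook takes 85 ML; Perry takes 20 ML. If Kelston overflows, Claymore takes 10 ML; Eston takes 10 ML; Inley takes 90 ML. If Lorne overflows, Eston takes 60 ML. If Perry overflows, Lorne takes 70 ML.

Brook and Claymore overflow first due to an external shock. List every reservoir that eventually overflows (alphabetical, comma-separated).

Round 1 — Brook, Claymore overflow (initial).
  Harrow: +85 → 85 ≥ 40
  Inley: +30 → 30 < 100
  Kelston: +20 → 20 < 30
  Perry: +60 → 60 < 90
Round 2 — Harrow overflows.
  Kelston: +70 → 90 ≥ 30
  Perry: +40 → 100 ≥ 90
Round 3 — Kelston, Perry overflow.
  Eston: +10 → 10 < 80
  Inley: +90 → 120 ≥ 100
  Lorne: +70 → 70 ≥ 50
Round 4 — Inley, Lorne overflow.
  Eston: +60 → 70 < 80
No further overflows.

Brook, Claymore, Harrow, Inley, Kelston, Lorne, Perry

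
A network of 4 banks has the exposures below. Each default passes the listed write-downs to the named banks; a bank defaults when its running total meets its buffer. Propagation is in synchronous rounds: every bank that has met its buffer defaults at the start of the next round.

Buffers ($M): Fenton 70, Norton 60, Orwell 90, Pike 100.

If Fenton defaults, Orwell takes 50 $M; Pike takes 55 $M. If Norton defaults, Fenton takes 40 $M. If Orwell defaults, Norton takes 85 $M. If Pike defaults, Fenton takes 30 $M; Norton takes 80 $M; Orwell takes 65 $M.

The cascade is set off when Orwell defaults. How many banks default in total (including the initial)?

Round 1 — Orwell defaults (initial).
  Norton: +85 → 85 ≥ 60
Round 2 — Norton defaults.
  Fenton: +40 → 40 < 70
No further defaults.

2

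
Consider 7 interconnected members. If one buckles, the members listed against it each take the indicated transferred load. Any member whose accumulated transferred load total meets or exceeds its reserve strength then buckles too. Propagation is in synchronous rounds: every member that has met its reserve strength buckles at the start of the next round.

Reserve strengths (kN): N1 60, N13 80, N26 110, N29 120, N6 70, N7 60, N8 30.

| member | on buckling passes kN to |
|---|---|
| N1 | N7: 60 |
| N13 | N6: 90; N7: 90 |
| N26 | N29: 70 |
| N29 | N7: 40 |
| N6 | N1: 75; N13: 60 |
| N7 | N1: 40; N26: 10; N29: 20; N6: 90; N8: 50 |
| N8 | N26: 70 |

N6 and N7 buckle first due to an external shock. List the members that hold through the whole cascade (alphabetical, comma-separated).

N13, N26, N29

Round 1 — N6, N7 buckle (initial).
  N1: +75+40 → 115 ≥ 60
  N13: +60 → 60 < 80
  N26: +10 → 10 < 110
  N29: +20 → 20 < 120
  N8: +50 → 50 ≥ 30
Round 2 — N1, N8 buckle.
  N26: +70 → 80 < 110
No further bucklings.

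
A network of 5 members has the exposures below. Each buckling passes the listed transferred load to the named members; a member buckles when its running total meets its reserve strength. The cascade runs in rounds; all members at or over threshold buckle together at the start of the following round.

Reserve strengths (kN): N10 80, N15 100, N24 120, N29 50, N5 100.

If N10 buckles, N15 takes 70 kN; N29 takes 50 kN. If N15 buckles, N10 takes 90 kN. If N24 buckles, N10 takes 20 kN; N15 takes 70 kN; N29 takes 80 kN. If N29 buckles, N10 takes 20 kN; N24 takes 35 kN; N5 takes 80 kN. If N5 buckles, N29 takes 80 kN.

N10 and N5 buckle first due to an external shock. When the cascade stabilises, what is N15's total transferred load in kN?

Round 1 — N10, N5 buckle (initial).
  N15: +70 → 70 < 100
  N29: +50+80 → 130 ≥ 50
Round 2 — N29 buckles.
  N24: +35 → 35 < 120
No further bucklings.

70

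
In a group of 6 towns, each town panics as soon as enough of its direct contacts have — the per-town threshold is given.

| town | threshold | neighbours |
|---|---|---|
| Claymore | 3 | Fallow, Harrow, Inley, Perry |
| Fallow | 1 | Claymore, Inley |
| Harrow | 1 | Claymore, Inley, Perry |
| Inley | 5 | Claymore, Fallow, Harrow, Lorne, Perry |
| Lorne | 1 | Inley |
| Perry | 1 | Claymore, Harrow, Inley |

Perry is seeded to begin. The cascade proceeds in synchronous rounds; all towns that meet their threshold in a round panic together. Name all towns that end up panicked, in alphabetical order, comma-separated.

Round 1 — Perry panics (initial).
Round 2 — checking thresholds:
  Claymore: 1 of 4 neighbours < 3, not yet.
  Harrow: 1 of 3 neighbours ≥ 1, panics.
  Inley: 1 of 5 neighbours < 5, not yet.
Round 3 — no new panics; cascade stops.

Harrow, Perry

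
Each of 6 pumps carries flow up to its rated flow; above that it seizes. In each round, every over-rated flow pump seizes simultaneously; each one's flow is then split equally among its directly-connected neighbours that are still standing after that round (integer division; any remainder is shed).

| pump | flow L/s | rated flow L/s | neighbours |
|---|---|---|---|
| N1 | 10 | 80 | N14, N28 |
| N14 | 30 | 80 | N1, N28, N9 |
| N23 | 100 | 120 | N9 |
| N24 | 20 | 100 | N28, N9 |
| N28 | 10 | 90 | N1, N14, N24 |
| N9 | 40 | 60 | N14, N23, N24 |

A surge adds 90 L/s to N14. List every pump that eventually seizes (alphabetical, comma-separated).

N14, N23, N9

Round 1 — N14 at 120 > 80. N14 seizes.
  N14 sheds 120 L/s to N1, N28, N9: 40 each.
    N1: 10+40 = 50 ≤ 80
    N28: 10+40 = 50 ≤ 90
    N9: 40+40 = 80 > 60
Round 2 — N9 seizes.
  N9 sheds 80 L/s to N23, N24: 40 each.
    N23: 100+40 = 140 > 120
    N24: 20+40 = 60 ≤ 100
Round 3 — N23 seizes.
  N23 sheds 140 L/s: no online neighbours, lost.
No further seizures.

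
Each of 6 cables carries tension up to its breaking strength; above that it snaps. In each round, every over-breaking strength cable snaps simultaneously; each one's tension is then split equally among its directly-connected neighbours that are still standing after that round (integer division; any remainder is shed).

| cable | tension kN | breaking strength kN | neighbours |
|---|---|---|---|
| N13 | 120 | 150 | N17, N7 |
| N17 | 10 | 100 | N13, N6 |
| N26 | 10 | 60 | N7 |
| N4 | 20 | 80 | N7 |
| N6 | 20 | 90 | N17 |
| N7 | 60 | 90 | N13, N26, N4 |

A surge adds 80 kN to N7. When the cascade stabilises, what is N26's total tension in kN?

Round 1 — N7 at 140 > 90. N7 snaps.
  N7 sheds 140 kN to N13, N26, N4: 46 each (2 lost).
    N13: 120+46 = 166 > 150
    N26: 10+46 = 56 ≤ 60
    N4: 20+46 = 66 ≤ 80
Round 2 — N13 snaps.
  N13 sheds 166 kN to N17: 166 each.
    N17: 10+166 = 176 > 100
Round 3 — N17 snaps.
  N17 sheds 176 kN to N6: 176 each.
    N6: 20+176 = 196 > 90
Round 4 — N6 snaps.
  N6 sheds 196 kN: no online neighbours, lost.
No further breaks.

56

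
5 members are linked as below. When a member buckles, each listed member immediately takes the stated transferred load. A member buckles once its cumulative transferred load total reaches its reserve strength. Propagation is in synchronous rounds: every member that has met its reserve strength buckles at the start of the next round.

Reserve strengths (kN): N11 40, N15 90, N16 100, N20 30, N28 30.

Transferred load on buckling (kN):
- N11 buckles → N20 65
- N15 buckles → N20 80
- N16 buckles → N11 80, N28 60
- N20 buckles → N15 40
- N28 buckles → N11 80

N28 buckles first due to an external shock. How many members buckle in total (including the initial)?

3

Round 1 — N28 buckles (initial).
  N11: +80 → 80 ≥ 40
Round 2 — N11 buckles.
  N20: +65 → 65 ≥ 30
Round 3 — N20 buckles.
  N15: +40 → 40 < 90
No further bucklings.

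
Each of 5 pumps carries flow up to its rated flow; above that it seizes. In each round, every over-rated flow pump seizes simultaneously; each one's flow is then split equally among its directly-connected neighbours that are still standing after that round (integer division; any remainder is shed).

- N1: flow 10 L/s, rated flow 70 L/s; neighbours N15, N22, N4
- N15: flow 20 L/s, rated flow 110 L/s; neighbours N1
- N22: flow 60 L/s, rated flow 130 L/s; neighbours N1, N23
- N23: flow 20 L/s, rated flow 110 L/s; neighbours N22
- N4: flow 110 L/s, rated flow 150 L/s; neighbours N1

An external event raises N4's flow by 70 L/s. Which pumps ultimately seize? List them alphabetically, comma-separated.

Round 1 — N4 at 180 > 150. N4 seizes.
  N4 sheds 180 L/s to N1: 180 each.
    N1: 10+180 = 190 > 70
Round 2 — N1 seizes.
  N1 sheds 190 L/s to N15, N22: 95 each.
    N15: 20+95 = 115 > 110
    N22: 60+95 = 155 > 130
Round 3 — N15, N22 seize.
  N15 sheds 115 L/s: no online neighbours, lost.
  N22 sheds 155 L/s to N23: 155 each.
    N23: 20+155 = 175 > 110
Round 4 — N23 seizes.
  N23 sheds 175 L/s: no online neighbours, lost.
No further seizures.

N1, N15, N22, N23, N4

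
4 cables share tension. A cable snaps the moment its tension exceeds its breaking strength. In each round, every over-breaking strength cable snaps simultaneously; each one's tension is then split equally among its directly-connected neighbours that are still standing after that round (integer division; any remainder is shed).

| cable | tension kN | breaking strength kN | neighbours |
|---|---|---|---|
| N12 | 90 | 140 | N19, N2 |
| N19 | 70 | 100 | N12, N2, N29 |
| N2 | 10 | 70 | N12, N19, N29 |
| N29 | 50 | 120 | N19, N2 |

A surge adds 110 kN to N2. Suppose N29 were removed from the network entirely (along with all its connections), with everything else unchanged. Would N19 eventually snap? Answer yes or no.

With N29 removed:
Round 1 — N2 at 120 > 70. N2 snaps.
  N2 sheds 120 kN to N12, N19: 60 each.
    N12: 90+60 = 150 > 140
    N19: 70+60 = 130 > 100
Round 2 — N12, N19 snap.
  N12 sheds 150 kN: no online neighbours, lost.
  N19 sheds 130 kN: no online neighbours, lost.
No further breaks.

yes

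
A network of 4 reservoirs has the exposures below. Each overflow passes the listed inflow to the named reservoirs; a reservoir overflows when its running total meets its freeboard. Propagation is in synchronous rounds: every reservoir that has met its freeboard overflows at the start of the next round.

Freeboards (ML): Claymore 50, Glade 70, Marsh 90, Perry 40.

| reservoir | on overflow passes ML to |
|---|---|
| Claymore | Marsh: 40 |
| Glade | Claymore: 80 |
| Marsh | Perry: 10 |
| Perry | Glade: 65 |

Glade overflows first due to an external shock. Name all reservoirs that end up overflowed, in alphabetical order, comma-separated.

Round 1 — Glade overflows (initial).
  Claymore: +80 → 80 ≥ 50
Round 2 — Claymore overflows.
  Marsh: +40 → 40 < 90
No further overflows.

Claymore, Glade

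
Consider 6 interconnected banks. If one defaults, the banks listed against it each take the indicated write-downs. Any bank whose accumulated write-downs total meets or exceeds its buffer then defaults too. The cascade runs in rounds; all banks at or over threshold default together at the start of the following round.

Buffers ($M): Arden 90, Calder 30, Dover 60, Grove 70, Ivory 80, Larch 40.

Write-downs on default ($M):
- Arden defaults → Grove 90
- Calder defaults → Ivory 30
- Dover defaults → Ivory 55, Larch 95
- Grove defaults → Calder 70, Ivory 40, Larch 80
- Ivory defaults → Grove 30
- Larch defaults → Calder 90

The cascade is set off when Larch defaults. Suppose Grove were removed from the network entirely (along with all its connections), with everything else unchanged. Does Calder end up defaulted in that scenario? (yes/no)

With Grove removed:
Round 1 — Larch defaults (initial).
  Calder: +90 → 90 ≥ 30
Round 2 — Calder defaults.
  Ivory: +30 → 30 < 80
No further defaults.

yes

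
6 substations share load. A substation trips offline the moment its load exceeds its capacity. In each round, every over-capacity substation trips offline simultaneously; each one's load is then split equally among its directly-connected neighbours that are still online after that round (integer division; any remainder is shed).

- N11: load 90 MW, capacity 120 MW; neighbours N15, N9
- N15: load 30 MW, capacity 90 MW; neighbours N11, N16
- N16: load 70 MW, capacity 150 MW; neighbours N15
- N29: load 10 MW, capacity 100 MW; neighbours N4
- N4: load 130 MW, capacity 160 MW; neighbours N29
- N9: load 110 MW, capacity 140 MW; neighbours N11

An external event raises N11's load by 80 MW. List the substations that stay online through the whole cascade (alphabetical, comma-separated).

N29, N4

Round 1 — N11 at 170 > 120. N11 trips offline.
  N11 sheds 170 MW to N15, N9: 85 each.
    N15: 30+85 = 115 > 90
    N9: 110+85 = 195 > 140
Round 2 — N15, N9 trip offline.
  N15 sheds 115 MW to N16: 115 each.
    N16: 70+115 = 185 > 150
  N9 sheds 195 MW: no online neighbours, lost.
Round 3 — N16 trips offline.
  N16 sheds 185 MW: no online neighbours, lost.
No further trips.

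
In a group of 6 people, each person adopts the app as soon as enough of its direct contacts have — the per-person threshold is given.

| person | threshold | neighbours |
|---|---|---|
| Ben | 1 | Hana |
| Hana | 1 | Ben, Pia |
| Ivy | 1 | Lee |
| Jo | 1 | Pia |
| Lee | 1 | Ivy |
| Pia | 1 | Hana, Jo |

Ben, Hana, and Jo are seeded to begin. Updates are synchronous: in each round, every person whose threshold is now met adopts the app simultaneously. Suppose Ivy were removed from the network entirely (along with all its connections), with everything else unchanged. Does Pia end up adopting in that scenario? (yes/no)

With Ivy removed:
Round 1 — Ben, Hana, Jo adopt the app (initial).
Round 2 — checking thresholds:
  Pia: 2 of 2 neighbours ≥ 1, adopts the app.
Round 3 — no new adoptions; cascade stops.

yes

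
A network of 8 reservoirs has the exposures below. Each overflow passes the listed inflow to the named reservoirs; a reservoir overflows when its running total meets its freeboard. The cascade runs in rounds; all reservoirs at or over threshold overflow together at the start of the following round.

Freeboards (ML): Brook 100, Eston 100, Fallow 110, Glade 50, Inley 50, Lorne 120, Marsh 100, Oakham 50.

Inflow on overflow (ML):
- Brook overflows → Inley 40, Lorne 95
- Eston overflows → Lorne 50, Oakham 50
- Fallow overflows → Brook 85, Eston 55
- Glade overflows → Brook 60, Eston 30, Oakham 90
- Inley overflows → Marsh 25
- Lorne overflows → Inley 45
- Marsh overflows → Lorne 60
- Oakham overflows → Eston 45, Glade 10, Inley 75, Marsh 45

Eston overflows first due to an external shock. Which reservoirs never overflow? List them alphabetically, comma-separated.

Round 1 — Eston overflows (initial).
  Lorne: +50 → 50 < 120
  Oakham: +50 → 50 ≥ 50
Round 2 — Oakham overflows.
  Glade: +10 → 10 < 50
  Inley: +75 → 75 ≥ 50
  Marsh: +45 → 45 < 100
Round 3 — Inley overflows.
  Marsh: +25 → 70 < 100
No further overflows.

Brook, Fallow, Glade, Lorne, Marsh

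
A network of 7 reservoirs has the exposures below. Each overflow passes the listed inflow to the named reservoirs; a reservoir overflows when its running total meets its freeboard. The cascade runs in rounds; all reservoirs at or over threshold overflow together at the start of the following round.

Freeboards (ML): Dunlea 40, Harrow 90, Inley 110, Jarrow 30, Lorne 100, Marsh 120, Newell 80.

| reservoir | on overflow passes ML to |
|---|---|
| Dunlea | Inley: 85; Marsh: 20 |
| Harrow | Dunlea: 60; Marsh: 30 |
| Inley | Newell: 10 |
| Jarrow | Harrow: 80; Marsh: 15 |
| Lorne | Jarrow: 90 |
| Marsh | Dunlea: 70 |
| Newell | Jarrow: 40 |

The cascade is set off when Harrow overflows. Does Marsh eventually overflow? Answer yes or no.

Round 1 — Harrow overflows (initial).
  Dunlea: +60 → 60 ≥ 40
  Marsh: +30 → 30 < 120
Round 2 — Dunlea overflows.
  Inley: +85 → 85 < 110
  Marsh: +20 → 50 < 120
No further overflows.

no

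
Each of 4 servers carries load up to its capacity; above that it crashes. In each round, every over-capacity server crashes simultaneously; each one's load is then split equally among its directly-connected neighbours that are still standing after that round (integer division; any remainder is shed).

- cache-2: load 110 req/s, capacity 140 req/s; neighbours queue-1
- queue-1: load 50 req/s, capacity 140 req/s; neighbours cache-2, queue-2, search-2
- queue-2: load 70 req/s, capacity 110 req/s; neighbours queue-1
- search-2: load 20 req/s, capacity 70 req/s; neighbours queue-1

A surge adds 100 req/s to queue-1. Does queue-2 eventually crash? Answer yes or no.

Round 1 — queue-1 at 150 > 140. queue-1 crashes.
  queue-1 sheds 150 req/s to cache-2, queue-2, search-2: 50 each.
    cache-2: 110+50 = 160 > 140
    queue-2: 70+50 = 120 > 110
    search-2: 20+50 = 70 ≤ 70
Round 2 — cache-2, queue-2 crash.
  cache-2 sheds 160 req/s: no online neighbours, lost.
  queue-2 sheds 120 req/s: no online neighbours, lost.
No further crashes.

yes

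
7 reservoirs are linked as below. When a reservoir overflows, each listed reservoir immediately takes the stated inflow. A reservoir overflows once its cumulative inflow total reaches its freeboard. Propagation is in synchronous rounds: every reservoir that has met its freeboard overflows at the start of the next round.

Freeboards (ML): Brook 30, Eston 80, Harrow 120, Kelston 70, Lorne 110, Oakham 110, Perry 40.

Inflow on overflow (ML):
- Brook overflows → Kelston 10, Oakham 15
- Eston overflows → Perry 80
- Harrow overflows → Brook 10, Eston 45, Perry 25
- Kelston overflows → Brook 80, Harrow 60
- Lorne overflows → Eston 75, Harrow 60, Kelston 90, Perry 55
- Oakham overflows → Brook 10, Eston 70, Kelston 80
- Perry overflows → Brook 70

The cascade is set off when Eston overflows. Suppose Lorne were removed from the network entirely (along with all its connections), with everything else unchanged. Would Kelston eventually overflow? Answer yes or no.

no

With Lorne removed:
Round 1 — Eston overflows (initial).
  Perry: +80 → 80 ≥ 40
Round 2 — Perry overflows.
  Brook: +70 → 70 ≥ 30
Round 3 — Brook overflows.
  Kelston: +10 → 10 < 70
  Oakham: +15 → 15 < 110
No further overflows.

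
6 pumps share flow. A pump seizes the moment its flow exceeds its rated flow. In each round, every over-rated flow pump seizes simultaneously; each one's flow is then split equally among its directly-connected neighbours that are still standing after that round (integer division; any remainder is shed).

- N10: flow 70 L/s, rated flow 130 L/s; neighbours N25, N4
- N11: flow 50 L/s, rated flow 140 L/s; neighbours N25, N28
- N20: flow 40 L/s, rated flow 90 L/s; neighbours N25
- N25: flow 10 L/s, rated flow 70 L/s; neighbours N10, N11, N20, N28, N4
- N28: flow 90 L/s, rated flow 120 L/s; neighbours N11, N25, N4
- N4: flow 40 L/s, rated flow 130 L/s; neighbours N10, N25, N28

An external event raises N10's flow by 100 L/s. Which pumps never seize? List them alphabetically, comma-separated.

N20

Round 1 — N10 at 170 > 130. N10 seizes.
  N10 sheds 170 L/s to N25, N4: 85 each.
    N25: 10+85 = 95 > 70
    N4: 40+85 = 125 ≤ 130
Round 2 — N25 seizes.
  N25 sheds 95 L/s to N11, N20, N28, N4: 23 each (3 lost).
    N11: 50+23 = 73 ≤ 140
    N20: 40+23 = 63 ≤ 90
    N28: 90+23 = 113 ≤ 120
    N4: 125+23 = 148 > 130
Round 3 — N4 seizes.
  N4 sheds 148 L/s to N28: 148 each.
    N28: 113+148 = 261 > 120
Round 4 — N28 seizes.
  N28 sheds 261 L/s to N11: 261 each.
    N11: 73+261 = 334 > 140
Round 5 — N11 seizes.
  N11 sheds 334 L/s: no online neighbours, lost.
No further seizures.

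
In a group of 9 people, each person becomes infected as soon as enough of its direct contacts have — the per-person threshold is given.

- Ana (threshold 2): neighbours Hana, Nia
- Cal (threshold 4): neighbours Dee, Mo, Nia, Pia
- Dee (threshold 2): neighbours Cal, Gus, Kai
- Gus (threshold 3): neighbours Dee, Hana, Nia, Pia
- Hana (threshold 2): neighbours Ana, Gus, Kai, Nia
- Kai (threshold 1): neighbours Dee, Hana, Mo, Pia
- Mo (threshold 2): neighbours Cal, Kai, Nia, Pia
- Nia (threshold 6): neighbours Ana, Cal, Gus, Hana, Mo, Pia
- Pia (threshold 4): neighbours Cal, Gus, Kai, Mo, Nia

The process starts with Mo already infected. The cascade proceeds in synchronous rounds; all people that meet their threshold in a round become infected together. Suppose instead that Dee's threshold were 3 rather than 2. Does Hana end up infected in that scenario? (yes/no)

no

With Dee's threshold at 3:
Round 1 — Mo becomes infected (initial).
Round 2 — checking thresholds:
  Cal: 1 of 4 neighbours < 4, below threshold.
  Kai: 1 of 4 neighbours ≥ 1, becomes infected.
  Nia: 1 of 6 neighbours < 6, below threshold.
  Pia: 1 of 5 neighbours < 4, below threshold.
Round 3 — no new infections; cascade stops.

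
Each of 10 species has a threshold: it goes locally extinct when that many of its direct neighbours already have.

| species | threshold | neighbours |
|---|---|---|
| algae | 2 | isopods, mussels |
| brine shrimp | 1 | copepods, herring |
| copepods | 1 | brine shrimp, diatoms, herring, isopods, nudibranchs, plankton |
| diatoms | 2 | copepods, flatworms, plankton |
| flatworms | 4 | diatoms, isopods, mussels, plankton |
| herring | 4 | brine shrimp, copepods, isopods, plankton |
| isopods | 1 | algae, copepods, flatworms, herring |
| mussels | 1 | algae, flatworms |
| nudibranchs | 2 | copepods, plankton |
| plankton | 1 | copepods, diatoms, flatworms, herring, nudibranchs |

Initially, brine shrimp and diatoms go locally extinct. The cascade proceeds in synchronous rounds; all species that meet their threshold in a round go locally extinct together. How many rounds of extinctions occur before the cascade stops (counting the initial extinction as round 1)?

4

Round 1 — brine shrimp, diatoms go locally extinct (initial).
Round 2 — checking thresholds:
  copepods: 2 of 6 neighbours ≥ 1, goes locally extinct.
  flatworms: 1 of 4 neighbours < 4, below threshold.
  herring: 1 of 4 neighbours < 4, below threshold.
  plankton: 1 of 5 neighbours ≥ 1, goes locally extinct.
Round 3 — checking thresholds:
  flatworms: 2 of 4 neighbours < 4, below threshold.
  herring: 3 of 4 neighbours < 4, below threshold.
  isopods: 1 of 4 neighbours ≥ 1, goes locally extinct.
  nudibranchs: 2 of 2 neighbours ≥ 2, goes locally extinct.
Round 4 — checking thresholds:
  algae: 1 of 2 neighbours < 2, below threshold.
  flatworms: 3 of 4 neighbours < 4, below threshold.
  herring: 4 of 4 neighbours ≥ 4, goes locally extinct.
Round 5 — no new extinctions; cascade stops.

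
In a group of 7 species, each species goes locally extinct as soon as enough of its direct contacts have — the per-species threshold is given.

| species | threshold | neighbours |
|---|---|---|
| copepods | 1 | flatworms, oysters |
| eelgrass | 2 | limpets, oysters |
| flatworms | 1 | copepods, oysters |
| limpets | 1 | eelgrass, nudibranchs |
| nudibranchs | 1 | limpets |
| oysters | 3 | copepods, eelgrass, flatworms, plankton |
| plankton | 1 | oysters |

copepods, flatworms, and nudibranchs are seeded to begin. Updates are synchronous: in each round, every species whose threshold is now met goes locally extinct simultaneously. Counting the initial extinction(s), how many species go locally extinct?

4

Round 1 — copepods, flatworms, nudibranchs go locally extinct (initial).
Round 2 — checking thresholds:
  limpets: 1 of 2 neighbours ≥ 1, goes locally extinct.
  oysters: 2 of 4 neighbours < 3, below threshold.
Round 3 — no new extinctions; cascade stops.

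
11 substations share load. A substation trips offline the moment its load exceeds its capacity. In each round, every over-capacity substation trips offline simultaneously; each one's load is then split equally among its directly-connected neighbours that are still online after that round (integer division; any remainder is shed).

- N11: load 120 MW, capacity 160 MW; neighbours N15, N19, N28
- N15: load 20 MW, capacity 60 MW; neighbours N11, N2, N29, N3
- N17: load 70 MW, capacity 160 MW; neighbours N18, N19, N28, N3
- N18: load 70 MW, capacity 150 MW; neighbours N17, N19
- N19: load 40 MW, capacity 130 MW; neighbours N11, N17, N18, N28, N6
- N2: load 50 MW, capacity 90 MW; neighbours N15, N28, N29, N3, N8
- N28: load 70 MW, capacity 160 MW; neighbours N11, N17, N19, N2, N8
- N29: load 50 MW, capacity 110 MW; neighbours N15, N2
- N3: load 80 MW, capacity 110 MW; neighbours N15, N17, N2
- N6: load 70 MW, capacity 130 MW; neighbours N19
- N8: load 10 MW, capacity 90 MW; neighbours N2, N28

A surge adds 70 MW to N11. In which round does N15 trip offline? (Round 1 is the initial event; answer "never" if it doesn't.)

Round 1 — N11 at 190 > 160. N11 trips offline.
  N11 sheds 190 MW to N15, N19, N28: 63 each (1 lost).
    N15: 20+63 = 83 > 60
    N19: 40+63 = 103 ≤ 130
    N28: 70+63 = 133 ≤ 160
Round 2 — N15 trips offline.
  N15 sheds 83 MW to N2, N29, N3: 27 each (2 lost).
    N2: 50+27 = 77 ≤ 90
    N29: 50+27 = 77 ≤ 110
    N3: 80+27 = 107 ≤ 110
No further trips.

2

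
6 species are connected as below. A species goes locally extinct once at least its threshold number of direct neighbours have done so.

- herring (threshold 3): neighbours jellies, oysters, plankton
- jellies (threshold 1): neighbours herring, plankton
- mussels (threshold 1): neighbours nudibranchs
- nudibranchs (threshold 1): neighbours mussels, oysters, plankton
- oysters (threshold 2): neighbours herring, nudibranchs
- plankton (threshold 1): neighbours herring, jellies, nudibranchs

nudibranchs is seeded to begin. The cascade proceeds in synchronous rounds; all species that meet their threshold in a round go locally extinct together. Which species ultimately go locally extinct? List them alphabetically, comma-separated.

Round 1 — nudibranchs goes locally extinct (initial).
Round 2 — checking thresholds:
  mussels: 1 of 1 neighbours ≥ 1, goes locally extinct.
  oysters: 1 of 2 neighbours < 2, below threshold.
  plankton: 1 of 3 neighbours ≥ 1, goes locally extinct.
Round 3 — checking thresholds:
  herring: 1 of 3 neighbours < 3, below threshold.
  jellies: 1 of 2 neighbours ≥ 1, goes locally extinct.
  oysters: 1 of 2 neighbours < 2, below threshold.
Round 4 — no new extinctions; cascade stops.

jellies, mussels, nudibranchs, plankton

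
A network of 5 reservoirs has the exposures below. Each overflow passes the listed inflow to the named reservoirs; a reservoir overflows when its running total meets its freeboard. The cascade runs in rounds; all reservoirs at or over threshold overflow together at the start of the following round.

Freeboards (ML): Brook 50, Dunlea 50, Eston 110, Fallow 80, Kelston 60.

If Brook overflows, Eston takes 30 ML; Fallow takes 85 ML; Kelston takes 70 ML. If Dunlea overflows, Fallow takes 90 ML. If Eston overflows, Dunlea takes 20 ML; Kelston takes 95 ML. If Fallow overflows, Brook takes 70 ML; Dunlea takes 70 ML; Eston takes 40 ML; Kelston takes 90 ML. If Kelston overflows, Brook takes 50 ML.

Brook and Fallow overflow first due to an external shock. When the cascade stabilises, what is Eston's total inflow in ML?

70

Round 1 — Brook, Fallow overflow (initial).
  Dunlea: +70 → 70 ≥ 50
  Eston: +30+40 → 70 < 110
  Kelston: +70+90 → 160 ≥ 60
Round 2 — Dunlea, Kelston overflow.
No further overflows.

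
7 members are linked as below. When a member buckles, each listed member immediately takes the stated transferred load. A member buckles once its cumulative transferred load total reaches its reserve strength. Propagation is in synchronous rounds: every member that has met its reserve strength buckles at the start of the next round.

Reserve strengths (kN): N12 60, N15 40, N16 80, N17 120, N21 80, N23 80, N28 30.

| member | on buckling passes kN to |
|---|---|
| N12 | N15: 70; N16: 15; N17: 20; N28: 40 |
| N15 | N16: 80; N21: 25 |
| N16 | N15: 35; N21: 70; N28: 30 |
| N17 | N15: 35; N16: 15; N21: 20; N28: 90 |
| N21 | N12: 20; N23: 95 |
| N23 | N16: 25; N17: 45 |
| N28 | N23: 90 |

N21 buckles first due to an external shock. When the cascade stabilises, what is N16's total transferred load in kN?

Round 1 — N21 buckles (initial).
  N12: +20 → 20 < 60
  N23: +95 → 95 ≥ 80
Round 2 — N23 buckles.
  N16: +25 → 25 < 80
  N17: +45 → 45 < 120
No further bucklings.

25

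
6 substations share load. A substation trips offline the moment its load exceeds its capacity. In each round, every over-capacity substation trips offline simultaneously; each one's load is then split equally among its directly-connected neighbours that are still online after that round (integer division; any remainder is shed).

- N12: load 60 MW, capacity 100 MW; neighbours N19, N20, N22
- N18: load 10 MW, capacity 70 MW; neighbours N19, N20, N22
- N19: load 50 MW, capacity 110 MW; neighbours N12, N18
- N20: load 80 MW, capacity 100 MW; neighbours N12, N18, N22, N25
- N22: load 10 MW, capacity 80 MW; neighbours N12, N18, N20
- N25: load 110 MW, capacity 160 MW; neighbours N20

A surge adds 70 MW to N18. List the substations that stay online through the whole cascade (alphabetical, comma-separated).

N12, N19, N22, N25

Round 1 — N18 at 80 > 70. N18 trips offline.
  N18 sheds 80 MW to N19, N20, N22: 26 each (2 lost).
    N19: 50+26 = 76 ≤ 110
    N20: 80+26 = 106 > 100
    N22: 10+26 = 36 ≤ 80
Round 2 — N20 trips offline.
  N20 sheds 106 MW to N12, N22, N25: 35 each (1 lost).
    N12: 60+35 = 95 ≤ 100
    N22: 36+35 = 71 ≤ 80
    N25: 110+35 = 145 ≤ 160
No further trips.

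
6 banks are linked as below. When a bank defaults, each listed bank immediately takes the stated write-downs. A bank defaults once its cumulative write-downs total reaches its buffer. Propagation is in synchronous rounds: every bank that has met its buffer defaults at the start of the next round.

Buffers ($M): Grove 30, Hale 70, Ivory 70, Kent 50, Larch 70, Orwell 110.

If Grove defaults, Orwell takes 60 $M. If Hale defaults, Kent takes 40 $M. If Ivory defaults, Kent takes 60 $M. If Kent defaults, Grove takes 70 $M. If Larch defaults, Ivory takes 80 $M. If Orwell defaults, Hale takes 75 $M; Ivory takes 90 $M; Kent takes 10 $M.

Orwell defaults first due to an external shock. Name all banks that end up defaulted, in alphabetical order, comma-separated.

Grove, Hale, Ivory, Kent, Orwell

Round 1 — Orwell defaults (initial).
  Hale: +75 → 75 ≥ 70
  Ivory: +90 → 90 ≥ 70
  Kent: +10 → 10 < 50
Round 2 — Hale, Ivory default.
  Kent: +40+60 → 110 ≥ 50
Round 3 — Kent defaults.
  Grove: +70 → 70 ≥ 30
Round 4 — Grove defaults.
No further defaults.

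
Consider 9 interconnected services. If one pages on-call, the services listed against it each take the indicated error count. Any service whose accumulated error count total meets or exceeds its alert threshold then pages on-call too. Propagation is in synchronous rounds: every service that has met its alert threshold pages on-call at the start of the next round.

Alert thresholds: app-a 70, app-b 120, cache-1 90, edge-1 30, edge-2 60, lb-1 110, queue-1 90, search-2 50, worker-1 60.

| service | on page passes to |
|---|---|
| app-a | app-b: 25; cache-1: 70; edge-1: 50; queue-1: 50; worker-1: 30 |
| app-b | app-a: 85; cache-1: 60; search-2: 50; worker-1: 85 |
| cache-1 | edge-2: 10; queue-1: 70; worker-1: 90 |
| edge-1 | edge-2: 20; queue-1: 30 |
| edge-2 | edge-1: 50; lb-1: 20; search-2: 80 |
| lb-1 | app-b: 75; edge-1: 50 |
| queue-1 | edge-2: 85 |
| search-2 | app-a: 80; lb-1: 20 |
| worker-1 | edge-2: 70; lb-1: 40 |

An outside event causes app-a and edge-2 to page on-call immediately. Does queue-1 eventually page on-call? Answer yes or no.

Round 1 — app-a, edge-2 page on-call (initial).
  app-b: +25 → 25 < 120
  cache-1: +70 → 70 < 90
  edge-1: +50+50 → 100 ≥ 30
  lb-1: +20 → 20 < 110
  queue-1: +50 → 50 < 90
  search-2: +80 → 80 ≥ 50
  worker-1: +30 → 30 < 60
Round 2 — edge-1, search-2 page on-call.
  lb-1: +20 → 40 < 110
  queue-1: +30 → 80 < 90
No further pages.

no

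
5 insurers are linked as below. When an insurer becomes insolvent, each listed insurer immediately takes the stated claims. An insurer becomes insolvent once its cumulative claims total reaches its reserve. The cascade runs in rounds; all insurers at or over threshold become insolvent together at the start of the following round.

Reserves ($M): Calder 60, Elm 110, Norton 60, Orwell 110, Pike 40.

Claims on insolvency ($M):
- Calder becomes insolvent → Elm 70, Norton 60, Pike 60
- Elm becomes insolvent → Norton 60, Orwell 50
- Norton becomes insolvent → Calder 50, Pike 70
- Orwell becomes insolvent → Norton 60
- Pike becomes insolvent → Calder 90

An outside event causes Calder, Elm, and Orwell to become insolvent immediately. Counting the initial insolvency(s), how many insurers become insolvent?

5

Round 1 — Calder, Elm, Orwell become insolvent (initial).
  Norton: +60+60+60 → 180 ≥ 60
  Pike: +60 → 60 ≥ 40
Round 2 — Norton, Pike become insolvent.
No further insolvencies.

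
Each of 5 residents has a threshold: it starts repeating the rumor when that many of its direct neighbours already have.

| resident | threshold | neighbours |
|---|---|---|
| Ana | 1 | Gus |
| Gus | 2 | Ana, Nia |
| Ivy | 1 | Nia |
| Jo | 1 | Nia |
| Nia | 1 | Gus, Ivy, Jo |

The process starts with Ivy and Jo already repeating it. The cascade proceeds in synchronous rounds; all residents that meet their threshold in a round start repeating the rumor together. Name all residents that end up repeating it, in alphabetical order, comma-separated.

Ivy, Jo, Nia

Round 1 — Ivy, Jo start repeating the rumor (initial).
Round 2 — checking thresholds:
  Nia: 2 of 3 neighbours ≥ 1, starts repeating the rumor.
Round 3 — no new spreads; cascade stops.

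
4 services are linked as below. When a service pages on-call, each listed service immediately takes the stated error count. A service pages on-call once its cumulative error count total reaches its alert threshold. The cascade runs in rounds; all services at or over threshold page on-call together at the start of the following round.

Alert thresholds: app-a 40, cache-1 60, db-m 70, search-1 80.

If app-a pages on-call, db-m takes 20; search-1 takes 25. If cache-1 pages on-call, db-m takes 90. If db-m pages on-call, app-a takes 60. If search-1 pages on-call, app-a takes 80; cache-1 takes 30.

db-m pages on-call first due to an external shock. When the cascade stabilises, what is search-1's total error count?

Round 1 — db-m pages on-call (initial).
  app-a: +60 → 60 ≥ 40
Round 2 — app-a pages on-call.
  search-1: +25 → 25 < 80
No further pages.

25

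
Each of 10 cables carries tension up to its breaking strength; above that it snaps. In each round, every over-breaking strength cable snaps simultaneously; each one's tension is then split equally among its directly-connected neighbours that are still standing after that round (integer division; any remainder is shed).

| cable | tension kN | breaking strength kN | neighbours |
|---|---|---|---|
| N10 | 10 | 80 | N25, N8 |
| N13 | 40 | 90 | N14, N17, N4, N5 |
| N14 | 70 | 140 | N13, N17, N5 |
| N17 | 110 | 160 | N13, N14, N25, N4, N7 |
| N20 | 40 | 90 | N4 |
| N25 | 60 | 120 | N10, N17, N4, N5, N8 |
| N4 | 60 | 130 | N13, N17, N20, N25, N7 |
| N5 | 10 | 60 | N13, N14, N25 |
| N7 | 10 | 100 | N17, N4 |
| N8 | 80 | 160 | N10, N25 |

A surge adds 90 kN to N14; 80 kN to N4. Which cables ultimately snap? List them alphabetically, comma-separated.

Round 1 — N14 at 160 > 140; N4 at 140 > 130. N14, N4 snap.
  N14 sheds 160 kN to N13, N17, N5: 53 each (1 lost).
    N13: 40+53 = 93 > 90
    N17: 110+53 = 163 > 160
    N5: 10+53 = 63 > 60
  N4 sheds 140 kN to N13, N17, N20, N25, N7: 28 each.
    N13: 93+28 = 121 > 90
    N17: 163+28 = 191 > 160
    N20: 40+28 = 68 ≤ 90
    N25: 60+28 = 88 ≤ 120
    N7: 10+28 = 38 ≤ 100
Round 2 — N13, N17, N5 snap.
  N13 sheds 121 kN: no online neighbours, lost.
  N17 sheds 191 kN to N25, N7: 95 each (1 lost).
    N25: 88+95 = 183 > 120
    N7: 38+95 = 133 > 100
  N5 sheds 63 kN to N25: 63 each.
    N25: 183+63 = 246 > 120
Round 3 — N25, N7 snap.
  N25 sheds 246 kN to N10, N8: 123 each.
    N10: 10+123 = 133 > 80
    N8: 80+123 = 203 > 160
  N7 sheds 133 kN: no online neighbours, lost.
Round 4 — N10, N8 snap.
  N10 sheds 133 kN: no online neighbours, lost.
  N8 sheds 203 kN: no online neighbours, lost.
No further breaks.

N10, N13, N14, N17, N25, N4, N5, N7, N8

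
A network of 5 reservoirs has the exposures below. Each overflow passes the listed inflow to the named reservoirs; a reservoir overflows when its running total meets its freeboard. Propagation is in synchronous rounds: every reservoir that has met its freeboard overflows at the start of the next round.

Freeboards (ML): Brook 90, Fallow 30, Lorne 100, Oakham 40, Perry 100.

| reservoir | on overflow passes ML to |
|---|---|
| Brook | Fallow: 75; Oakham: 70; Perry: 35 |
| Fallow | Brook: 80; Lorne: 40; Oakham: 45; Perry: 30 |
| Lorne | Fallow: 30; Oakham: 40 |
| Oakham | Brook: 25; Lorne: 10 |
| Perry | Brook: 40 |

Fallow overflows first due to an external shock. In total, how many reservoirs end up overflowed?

Round 1 — Fallow overflows (initial).
  Brook: +80 → 80 < 90
  Lorne: +40 → 40 < 100
  Oakham: +45 → 45 ≥ 40
  Perry: +30 → 30 < 100
Round 2 — Oakham overflows.
  Brook: +25 → 105 ≥ 90
  Lorne: +10 → 50 < 100
Round 3 — Brook overflows.
  Perry: +35 → 65 < 100
No further overflows.

3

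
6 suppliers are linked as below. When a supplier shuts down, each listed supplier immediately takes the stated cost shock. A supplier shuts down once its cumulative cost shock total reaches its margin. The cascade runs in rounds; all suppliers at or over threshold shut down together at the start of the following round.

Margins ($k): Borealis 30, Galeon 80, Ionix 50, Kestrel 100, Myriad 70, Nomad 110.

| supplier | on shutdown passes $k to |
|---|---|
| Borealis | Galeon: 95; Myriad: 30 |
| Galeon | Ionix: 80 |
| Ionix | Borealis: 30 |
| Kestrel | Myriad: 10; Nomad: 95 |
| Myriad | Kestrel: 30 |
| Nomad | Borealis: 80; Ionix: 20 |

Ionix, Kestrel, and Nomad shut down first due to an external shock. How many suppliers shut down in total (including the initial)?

5

Round 1 — Ionix, Kestrel, Nomad shut down (initial).
  Borealis: +30+80 → 110 ≥ 30
  Myriad: +10 → 10 < 70
Round 2 — Borealis shuts down.
  Galeon: +95 → 95 ≥ 80
  Myriad: +30 → 40 < 70
Round 3 — Galeon shuts down.
No further shutdowns.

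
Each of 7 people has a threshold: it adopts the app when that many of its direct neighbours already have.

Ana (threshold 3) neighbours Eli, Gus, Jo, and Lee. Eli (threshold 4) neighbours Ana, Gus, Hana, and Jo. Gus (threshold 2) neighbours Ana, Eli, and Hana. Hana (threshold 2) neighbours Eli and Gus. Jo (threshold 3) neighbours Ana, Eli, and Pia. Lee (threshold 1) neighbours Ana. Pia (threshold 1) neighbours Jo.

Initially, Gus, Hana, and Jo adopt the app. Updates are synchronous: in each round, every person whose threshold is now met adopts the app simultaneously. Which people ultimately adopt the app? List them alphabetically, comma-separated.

Gus, Hana, Jo, Pia

Round 1 — Gus, Hana, Jo adopt the app (initial).
Round 2 — checking thresholds:
  Ana: 2 of 4 neighbours < 3, below threshold.
  Eli: 3 of 4 neighbours < 4, below threshold.
  Pia: 1 of 1 neighbours ≥ 1, adopts the app.
Round 3 — no new adoptions; cascade stops.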